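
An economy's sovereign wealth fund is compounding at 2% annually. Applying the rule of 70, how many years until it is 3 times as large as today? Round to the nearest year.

Doubling time ≈ 70/2 = 35.00 years.
3× is log₂ 3 ≈ 1.58 doublings, so ≈ 1.58 × 35.00 = 55 years.

≈ 55 years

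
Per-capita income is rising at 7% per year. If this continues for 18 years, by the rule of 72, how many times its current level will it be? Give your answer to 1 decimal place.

≈ 3.4 times

Doubling time ≈ 72/7 = 10.29 years.
18 years / 10.29 ≈ 1.75 doublings → factor 2^1.75 ≈ 3.4.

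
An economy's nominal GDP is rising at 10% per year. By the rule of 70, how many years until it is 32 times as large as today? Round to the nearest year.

One doubling takes 70/10 = 7.00 years.
32× is 5 doublings, so 5 × 7.00 ≈ 35 years.

≈ 35 years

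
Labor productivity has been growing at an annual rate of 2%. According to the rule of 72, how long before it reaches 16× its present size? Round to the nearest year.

≈ 144 years

Doubling time ≈ 72/2 = 36.00 years.
16 = 2^4, so 4 doublings → 144 years.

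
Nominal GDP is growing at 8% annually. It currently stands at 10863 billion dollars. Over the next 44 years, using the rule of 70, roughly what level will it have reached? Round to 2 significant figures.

approximately 350000 billion dollars

It doubles every 70/8 ≈ 8.75 years, so 44 years is 5.03 doublings.
2^5.03 ≈ 32.67; 10863 × 32.67 ≈ 350000 billion dollars.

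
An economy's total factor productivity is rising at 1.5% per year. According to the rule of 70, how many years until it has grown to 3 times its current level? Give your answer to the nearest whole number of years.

One doubling takes 70/1.5 = 46.67 years.
Reaching 3× takes log₂(3) ≈ 1.58 doublings.
1.58 × 46.67 ≈ 74 years.

approximately 74 years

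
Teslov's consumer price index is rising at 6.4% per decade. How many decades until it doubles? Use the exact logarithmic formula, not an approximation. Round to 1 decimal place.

11.2 decades

t = ln(2) / ln(1 + 0.064) = 0.6931 / 0.062035 ≈ 11.17.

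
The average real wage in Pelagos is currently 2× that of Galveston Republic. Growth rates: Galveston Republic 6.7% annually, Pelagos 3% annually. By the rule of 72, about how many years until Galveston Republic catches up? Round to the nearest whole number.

≈ 19 years

What matters is the difference: 3.7 pp.
Rule of 72 on the gap: the ratio halves every 72/3.7 ≈ 19.46 years.
A 2× gap closes after 1 halving: 1 × 19.46 ≈ 19 years.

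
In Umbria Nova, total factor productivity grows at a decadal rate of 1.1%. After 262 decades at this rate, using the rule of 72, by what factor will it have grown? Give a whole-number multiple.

72/1.1 ≈ 65.45 decades per doubling.
262 decades fits 4 doublings: 2^4 = 16.

about 16 times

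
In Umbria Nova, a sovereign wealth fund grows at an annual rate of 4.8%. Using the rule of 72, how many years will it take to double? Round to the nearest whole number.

≈ 15 years

72/4.8 ≈ 15.00, so it doubles roughly every 15 years.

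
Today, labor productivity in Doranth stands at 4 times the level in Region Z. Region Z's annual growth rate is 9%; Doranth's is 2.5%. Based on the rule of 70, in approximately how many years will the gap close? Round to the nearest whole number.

22 years

What matters is the difference: 6.5 pp.
Rule of 70 on the gap: the ratio halves every 70/6.5 ≈ 10.77 years.
A 4 times gap closes after 2 halvings: 2 × 10.77 ≈ 22 years.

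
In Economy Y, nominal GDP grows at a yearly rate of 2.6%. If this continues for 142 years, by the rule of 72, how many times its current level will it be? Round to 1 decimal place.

around 35.0 times

Doubles every ≈ 27.69 years (72/2.6).
142 years is 5.13 doublings; 2^5.13 ≈ 35.0×.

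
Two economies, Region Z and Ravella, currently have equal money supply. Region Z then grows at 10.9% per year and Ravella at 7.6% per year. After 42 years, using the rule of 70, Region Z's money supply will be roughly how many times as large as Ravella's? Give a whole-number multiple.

Rate gap = 10.9% − 7.6% = 3.3 points.
The ratio doubles every 70/3.3 ≈ 21.21 years.
42/21.21 ≈ 1.98 doublings → ratio ≈ 2^1.98 ≈ 4.

roughly 4 times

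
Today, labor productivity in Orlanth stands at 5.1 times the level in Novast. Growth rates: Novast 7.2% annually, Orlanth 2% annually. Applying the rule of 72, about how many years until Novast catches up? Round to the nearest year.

≈ 33 years

Novast gains on Orlanth at 7.2% − 2% = 5.2 points a year.
At that relative rate the gap halves every 72/5.2 ≈ 13.85 years.
A 5.1 times gap takes log₂(5.1) ≈ 2.35 halvings to close: 2.35 × 13.85 ≈ 33 years.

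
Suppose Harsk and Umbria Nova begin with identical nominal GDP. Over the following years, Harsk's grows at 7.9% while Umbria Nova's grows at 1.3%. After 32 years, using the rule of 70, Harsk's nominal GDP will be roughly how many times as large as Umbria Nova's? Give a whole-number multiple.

8 times

Rate gap = 7.9% − 1.3% = 6.6 points.
The ratio doubles every 70/6.6 ≈ 10.61 years.
32/10.61 ≈ 3.02 doublings → ratio ≈ 2^3.02 ≈ 8.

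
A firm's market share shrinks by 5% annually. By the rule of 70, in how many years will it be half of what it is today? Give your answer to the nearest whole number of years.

The rule works in reverse for decay: 70/5 ≈ 14.00 years to halve.

14 years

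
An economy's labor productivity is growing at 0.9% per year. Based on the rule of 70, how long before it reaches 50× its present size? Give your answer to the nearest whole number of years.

approximately 439 years

At 0.9% it doubles every 70/0.9 ≈ 77.78 years.
50× is log₂ 50 ≈ 5.64 doublings, so ≈ 5.64 × 77.78 = 439 years.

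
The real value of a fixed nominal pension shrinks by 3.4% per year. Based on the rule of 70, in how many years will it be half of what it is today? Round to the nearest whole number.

≈ 21 years

Halving time ≈ 70 / 3.4 = 20.59 → 21 years.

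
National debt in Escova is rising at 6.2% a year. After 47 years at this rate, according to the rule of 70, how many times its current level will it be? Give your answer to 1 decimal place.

roughly 17.9 times

Doubling time ≈ 70/6.2 = 11.29 years.
47 years / 11.29 ≈ 4.16 doublings → factor 2^4.16 ≈ 17.9.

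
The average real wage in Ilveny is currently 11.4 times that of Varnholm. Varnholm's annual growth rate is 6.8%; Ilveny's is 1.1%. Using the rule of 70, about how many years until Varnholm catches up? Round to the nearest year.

What matters is the difference: 5.7 pp.
Rule of 70 on the gap: the ratio halves every 70/5.7 ≈ 12.28 years.
An 11.4 times gap takes log₂(11.4) ≈ 3.51 halvings to close: 3.51 × 12.28 ≈ 43 years.

43 years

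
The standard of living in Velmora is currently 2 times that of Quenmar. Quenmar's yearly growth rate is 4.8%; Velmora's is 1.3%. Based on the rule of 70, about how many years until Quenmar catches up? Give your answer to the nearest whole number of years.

roughly 20 years

What matters is the difference: 3.5 pp.
Rule of 70 on the gap: the ratio halves every 70/3.5 ≈ 20.00 years.
A 2 times gap closes after 1 halving: 1 × 20.00 ≈ 20 years.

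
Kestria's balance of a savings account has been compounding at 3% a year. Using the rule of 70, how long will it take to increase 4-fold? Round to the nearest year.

One doubling takes 70/3 = 23.33 years.
4× is 2 doublings, so 2 × 23.33 ≈ 47 years.

approximately 47 years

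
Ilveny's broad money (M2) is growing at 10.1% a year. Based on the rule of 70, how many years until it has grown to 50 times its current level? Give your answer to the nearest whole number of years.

around 39 years

Doubling time ≈ 70/10.1 = 6.93 years.
50× is log₂ 50 ≈ 5.64 doublings, so ≈ 5.64 × 6.93 = 39 years.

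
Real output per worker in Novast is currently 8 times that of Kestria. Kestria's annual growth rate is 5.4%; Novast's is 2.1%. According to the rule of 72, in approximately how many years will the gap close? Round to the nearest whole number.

around 65 years

What matters is the difference: 3.3 pp.
Rule of 72 on the gap: the ratio halves every 72/3.3 ≈ 21.82 years.
An 8 times gap closes after 3 halvings: 3 × 21.82 ≈ 65 years.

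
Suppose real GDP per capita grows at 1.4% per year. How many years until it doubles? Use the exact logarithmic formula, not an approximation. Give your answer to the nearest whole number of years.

50 years

t = ln(2) / ln(1 + 0.014) = 0.6931 / 0.013903 ≈ 49.85.
≈ 50 years.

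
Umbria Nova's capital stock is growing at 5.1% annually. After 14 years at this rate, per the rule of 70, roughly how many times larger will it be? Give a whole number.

about 2 times

70/5.1 ≈ 13.73 years per doubling.
14 years fits 1 doubling: 2^1 = 2.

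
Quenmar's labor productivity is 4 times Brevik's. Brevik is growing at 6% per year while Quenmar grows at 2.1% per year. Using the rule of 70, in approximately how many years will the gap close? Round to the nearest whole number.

36 years

What matters is the difference: 3.9 pp.
Rule of 70 on the gap: the ratio halves every 70/3.9 ≈ 17.95 years.
A 4 times gap closes after 2 halvings: 2 × 17.95 ≈ 36 years.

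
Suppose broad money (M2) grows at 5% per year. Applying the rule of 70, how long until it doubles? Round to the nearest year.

70/5 ≈ 14.00, so it doubles roughly every 14 years.

about 14 years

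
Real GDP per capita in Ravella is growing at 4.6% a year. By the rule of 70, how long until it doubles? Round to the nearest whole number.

At 4.6%, doubling takes about 70/4.6 = 15.22 years.

approximately 15 years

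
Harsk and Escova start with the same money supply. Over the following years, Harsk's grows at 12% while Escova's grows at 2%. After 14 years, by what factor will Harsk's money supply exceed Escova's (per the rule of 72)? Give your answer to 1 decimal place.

Only the 10-point difference matters.
72/10 ≈ 7.20 years per doubling of the ratio; 14 years gives 1.94 doublings, so ≈ 3.8×.

around 3.8 times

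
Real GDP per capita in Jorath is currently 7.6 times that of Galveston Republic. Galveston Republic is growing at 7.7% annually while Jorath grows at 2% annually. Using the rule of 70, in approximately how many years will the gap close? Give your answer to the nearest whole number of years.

Galveston Republic gains on Jorath at 7.7% − 2% = 5.7 points a year.
At that relative rate the gap halves every 70/5.7 ≈ 12.28 years.
A 7.6 times gap takes log₂(7.6) ≈ 2.93 halvings to close: 2.93 × 12.28 ≈ 36 years.

about 36 years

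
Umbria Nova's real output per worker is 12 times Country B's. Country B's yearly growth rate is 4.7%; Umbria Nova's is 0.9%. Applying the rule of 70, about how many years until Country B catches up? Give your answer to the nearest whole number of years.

about 66 years

Country B gains on Umbria Nova at 4.7% − 0.9% = 3.8 points a year.
At that relative rate the gap halves every 70/3.8 ≈ 18.42 years.
A 12 times gap takes log₂(12) ≈ 3.58 halvings to close: 3.58 × 18.42 ≈ 66 years.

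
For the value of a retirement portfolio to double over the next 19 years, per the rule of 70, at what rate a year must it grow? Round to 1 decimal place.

70 / 19 ≈ 3.68, so about 3.7% a year.

about 3.7% a year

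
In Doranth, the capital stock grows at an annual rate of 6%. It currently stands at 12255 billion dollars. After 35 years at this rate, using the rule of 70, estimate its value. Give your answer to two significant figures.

It doubles every 70/6 ≈ 11.67 years, so 35 years is 3.00 doublings.
2^3.00 ≈ 8.00; 12255 × 8.00 ≈ 98000 billion dollars.

approximately 98000 billion dollars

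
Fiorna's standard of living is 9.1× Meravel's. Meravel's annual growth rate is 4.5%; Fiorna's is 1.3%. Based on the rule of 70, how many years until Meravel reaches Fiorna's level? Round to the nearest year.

roughly 70 years

Meravel gains on Fiorna at 4.5% − 1.3% = 3.2 points a year.
At that relative rate the gap halves every 70/3.2 ≈ 21.88 years.
A 9.1× gap takes log₂(9.1) ≈ 3.19 halvings to close: 3.19 × 21.88 ≈ 70 years.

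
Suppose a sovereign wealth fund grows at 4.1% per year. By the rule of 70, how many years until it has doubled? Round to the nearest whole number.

17 years

70/4.1 ≈ 17.07, so it doubles roughly every 17 years.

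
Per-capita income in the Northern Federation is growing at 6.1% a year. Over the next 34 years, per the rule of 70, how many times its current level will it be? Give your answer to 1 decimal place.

Doubles every ≈ 11.48 years (70/6.1).
34 years is 2.96 doublings; 2^2.96 ≈ 7.8×.

about 7.8 times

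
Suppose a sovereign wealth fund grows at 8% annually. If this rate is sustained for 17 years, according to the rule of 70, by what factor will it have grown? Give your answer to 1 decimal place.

Doubles every ≈ 8.75 years (70/8).
17 years is 1.94 doublings; 2^1.94 ≈ 3.8×.

approximately 3.8 times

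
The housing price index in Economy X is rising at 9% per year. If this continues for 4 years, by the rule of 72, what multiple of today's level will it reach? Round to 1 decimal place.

Doubles every ≈ 8.00 years (72/9).
4 years is 0.50 doublings; 2^0.50 ≈ 1.4×.

roughly 1.4 times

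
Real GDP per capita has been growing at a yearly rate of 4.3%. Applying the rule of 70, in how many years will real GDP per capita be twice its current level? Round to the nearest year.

70/4.3 ≈ 16.28, so it doubles roughly every 16 years.

about 16 years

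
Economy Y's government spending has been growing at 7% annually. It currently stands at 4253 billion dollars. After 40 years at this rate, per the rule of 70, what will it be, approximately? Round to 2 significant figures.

≈ 68000 billion dollars

It doubles every 70/7 ≈ 10.00 years, so 40 years is 4.00 doublings.
2^4.00 ≈ 16.00; 4253 × 16.00 ≈ 68000 billion dollars.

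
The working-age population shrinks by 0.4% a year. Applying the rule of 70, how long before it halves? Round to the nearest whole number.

roughly 175 years

The rule works in reverse for decay: 70/0.4 ≈ 175.00 years to halve.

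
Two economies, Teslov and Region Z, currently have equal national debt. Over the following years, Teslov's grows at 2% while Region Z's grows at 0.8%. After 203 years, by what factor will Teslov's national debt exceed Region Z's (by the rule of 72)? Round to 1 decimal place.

Only the 1.2-point difference matters.
72/1.2 ≈ 60.00 years per doubling of the ratio; 203 years gives 3.38 doublings, so ≈ 10.4×.

roughly 10.4 times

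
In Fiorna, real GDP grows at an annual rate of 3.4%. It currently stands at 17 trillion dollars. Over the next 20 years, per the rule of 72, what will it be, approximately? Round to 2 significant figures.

around 33 trillion dollars

Doubling time ≈ 72/3.4 = 21.18 years.
20 years is 20/21.18 ≈ 0.94 doublings, a factor of 2^0.94 ≈ 1.92.
17 × 1.92 ≈ 33 trillion dollars.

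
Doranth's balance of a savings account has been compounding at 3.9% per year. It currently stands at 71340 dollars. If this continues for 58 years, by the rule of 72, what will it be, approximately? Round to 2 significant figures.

Doubling time ≈ 72/3.9 = 18.46 years.
58 years is 58/18.46 ≈ 3.14 doublings, a factor of 2^3.14 ≈ 8.82.
71340 × 8.82 ≈ 630000 dollars.

≈ 630000 dollars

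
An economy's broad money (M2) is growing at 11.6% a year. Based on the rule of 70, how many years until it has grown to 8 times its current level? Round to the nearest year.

Doubling time ≈ 70/11.6 = 6.03 years.
Getting to 8× needs 3 doublings: 3 × 6.03 ≈ 18 years.

approximately 18 years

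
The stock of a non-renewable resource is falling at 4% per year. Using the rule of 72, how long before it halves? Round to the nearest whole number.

about 18 years

Halving time ≈ 72 / 4 = 18.00 → 18 years.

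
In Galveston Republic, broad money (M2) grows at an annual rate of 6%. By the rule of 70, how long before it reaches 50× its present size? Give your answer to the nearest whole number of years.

Doubling time ≈ 70/6 = 11.67 years.
50× is log₂ 50 ≈ 5.64 doublings, so ≈ 5.64 × 11.67 = 66 years.

≈ 66 years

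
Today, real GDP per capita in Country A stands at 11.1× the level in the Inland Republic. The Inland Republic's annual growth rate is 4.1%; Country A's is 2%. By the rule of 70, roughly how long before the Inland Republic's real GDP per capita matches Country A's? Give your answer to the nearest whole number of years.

about 116 years

What matters is the difference: 2.1 pp.
Rule of 70 on the gap: the ratio halves every 70/2.1 ≈ 33.33 years.
An 11.1× gap takes log₂(11.1) ≈ 3.47 halvings to close: 3.47 × 33.33 ≈ 116 years.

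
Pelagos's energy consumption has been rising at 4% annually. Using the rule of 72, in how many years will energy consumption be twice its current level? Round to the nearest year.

18 years

Doubling time ≈ 72 / 4 = 18.00 years.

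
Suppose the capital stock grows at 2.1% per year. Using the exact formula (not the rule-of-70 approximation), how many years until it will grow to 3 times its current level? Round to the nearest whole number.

t = ln(3) / ln(1 + 0.021) = 1.0986 / 0.020783 ≈ 52.86.
≈ 53 years.

53 years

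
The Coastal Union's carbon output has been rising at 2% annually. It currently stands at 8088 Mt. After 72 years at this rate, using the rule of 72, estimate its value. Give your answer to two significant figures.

roughly 32000 Mt

It doubles every 72/2 ≈ 36.00 years, so 72 years is 2.00 doublings.
2^2.00 ≈ 4.00; 8088 × 4.00 ≈ 32000 Mt.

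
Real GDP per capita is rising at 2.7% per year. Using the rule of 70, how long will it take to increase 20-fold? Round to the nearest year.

At 2.7% it doubles every 70/2.7 ≈ 25.93 years.
Reaching 20× takes log₂(20) ≈ 4.32 doublings.
4.32 × 25.93 ≈ 112 years.

roughly 112 years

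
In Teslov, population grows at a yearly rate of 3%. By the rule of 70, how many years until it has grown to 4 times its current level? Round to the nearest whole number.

approximately 47 years

At 3% it doubles every 70/3 ≈ 23.33 years.
4× is 2 doublings, so 2 × 23.33 ≈ 47 years.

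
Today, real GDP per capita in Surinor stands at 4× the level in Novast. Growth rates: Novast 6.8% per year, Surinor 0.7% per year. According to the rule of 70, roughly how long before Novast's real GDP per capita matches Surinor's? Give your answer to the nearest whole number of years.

The growth-rate gap is 6.8% − 0.7% = 6.1 percentage points.
So the ratio between them halves every 70/6.1 ≈ 11.48 years.
A 4× gap closes after 2 halvings: 2 × 11.48 ≈ 23 years.

roughly 23 years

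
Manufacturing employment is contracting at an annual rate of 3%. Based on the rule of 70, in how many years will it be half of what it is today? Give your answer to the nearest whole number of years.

The rule works in reverse for decay: 70/3 ≈ 23.33 years to halve.

roughly 23 years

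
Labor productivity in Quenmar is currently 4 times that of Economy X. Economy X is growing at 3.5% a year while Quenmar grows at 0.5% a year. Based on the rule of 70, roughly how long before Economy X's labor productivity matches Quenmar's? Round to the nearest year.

What matters is the difference: 3 pp.
Rule of 70 on the gap: the ratio halves every 70/3 ≈ 23.33 years.
A 4 times gap closes after 2 halvings: 2 × 23.33 ≈ 47 years.

47 years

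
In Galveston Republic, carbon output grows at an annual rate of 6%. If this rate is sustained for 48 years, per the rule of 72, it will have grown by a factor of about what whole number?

At 6% one doubling takes ≈ 12.00 years; 48 years is 4 of them, so ×16.

16 times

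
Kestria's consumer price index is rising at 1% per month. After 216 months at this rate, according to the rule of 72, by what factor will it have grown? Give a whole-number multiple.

72/1 ≈ 72.00 months per doubling.
216 months fits 3 doublings: 2^3 = 8.

≈ 8 times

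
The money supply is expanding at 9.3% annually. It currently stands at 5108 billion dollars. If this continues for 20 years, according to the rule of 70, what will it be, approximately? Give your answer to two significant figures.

approximately 32000 billion dollars

It doubles every 70/9.3 ≈ 7.53 years, so 20 years is 2.66 doublings.
2^2.66 ≈ 6.32; 5108 × 6.32 ≈ 32000 billion dollars.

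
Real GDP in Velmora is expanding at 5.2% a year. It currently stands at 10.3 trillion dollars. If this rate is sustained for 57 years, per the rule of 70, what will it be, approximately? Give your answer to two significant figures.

It doubles every 70/5.2 ≈ 13.46 years, so 57 years is 4.23 doublings.
2^4.23 ≈ 18.77; 10.3 × 18.77 ≈ 190 trillion dollars.

about 190 trillion dollars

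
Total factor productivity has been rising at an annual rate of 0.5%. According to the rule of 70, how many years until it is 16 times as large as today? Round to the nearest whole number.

One doubling takes 70/0.5 = 140.00 years.
Getting to 16× needs 4 doublings: 4 × 140.00 ≈ 560 years.

about 560 years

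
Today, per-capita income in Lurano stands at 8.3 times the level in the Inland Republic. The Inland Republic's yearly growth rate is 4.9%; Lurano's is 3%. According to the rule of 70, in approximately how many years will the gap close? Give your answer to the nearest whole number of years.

around 112 years

What matters is the difference: 1.9 pp.
Rule of 70 on the gap: the ratio halves every 70/1.9 ≈ 36.84 years.
An 8.3 times gap takes log₂(8.3) ≈ 3.05 halvings to close: 3.05 × 36.84 ≈ 112 years.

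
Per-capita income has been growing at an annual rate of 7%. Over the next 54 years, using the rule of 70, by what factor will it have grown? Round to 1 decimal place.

42.2 times

Doubling time ≈ 70/7 = 10.00 years.
54 years / 10.00 ≈ 5.40 doublings → factor 2^5.40 ≈ 42.2.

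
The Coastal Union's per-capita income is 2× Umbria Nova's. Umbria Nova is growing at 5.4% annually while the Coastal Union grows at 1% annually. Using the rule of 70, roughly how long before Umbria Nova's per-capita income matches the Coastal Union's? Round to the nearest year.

16 years

The growth-rate gap is 5.4% − 1% = 4.4 percentage points.
So the ratio between them halves every 70/4.4 ≈ 15.91 years.
A 2× gap closes after 1 halving: 1 × 15.91 ≈ 16 years.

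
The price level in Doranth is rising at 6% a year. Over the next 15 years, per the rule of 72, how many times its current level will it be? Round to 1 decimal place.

Doubling time ≈ 72/6 = 12.00 years.
15 years / 12.00 ≈ 1.25 doublings → factor 2^1.25 ≈ 2.4.

about 2.4 times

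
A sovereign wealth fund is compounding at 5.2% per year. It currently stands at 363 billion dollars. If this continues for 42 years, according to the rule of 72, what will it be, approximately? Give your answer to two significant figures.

It doubles every 72/5.2 ≈ 13.85 years, so 42 years is 3.03 doublings.
2^3.03 ≈ 8.17; 363 × 8.17 ≈ 3000 billion dollars.

≈ 3000 billion dollars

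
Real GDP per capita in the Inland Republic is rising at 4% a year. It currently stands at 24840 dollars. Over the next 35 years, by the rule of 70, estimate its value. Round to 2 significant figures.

around 99000 dollars

It doubles every 70/4 ≈ 17.50 years, so 35 years is 2.00 doublings.
2^2.00 ≈ 4.00; 24840 × 4.00 ≈ 99000 dollars.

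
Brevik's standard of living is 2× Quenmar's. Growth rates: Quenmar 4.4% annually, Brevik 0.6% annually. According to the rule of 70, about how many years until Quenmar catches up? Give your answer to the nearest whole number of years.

The growth-rate gap is 4.4% − 0.6% = 3.8 percentage points.
So the ratio between them halves every 70/3.8 ≈ 18.42 years.
A 2× gap closes after 1 halving: 1 × 18.42 ≈ 18 years.

around 18 years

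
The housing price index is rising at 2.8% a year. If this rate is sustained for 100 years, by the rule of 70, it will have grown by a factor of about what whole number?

16 times

Doubling time ≈ 70/2.8 = 25.00 years.
100/25.00 ≈ 4 doublings, so about 2^4 = 16×.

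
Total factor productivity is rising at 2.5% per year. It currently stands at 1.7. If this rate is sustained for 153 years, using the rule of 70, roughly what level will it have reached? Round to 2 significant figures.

It doubles every 70/2.5 ≈ 28.00 years, so 153 years is 5.46 doublings.
2^5.46 ≈ 44.02; 1.7 × 44.02 ≈ 75.

approximately 75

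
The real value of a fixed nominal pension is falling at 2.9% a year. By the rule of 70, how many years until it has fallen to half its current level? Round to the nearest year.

Falling at 2.9%, it halves about every 70/2.9 = 24.14 years.

≈ 24 years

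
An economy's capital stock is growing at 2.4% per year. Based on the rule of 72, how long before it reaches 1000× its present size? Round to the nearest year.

At 2.4% it doubles every 72/2.4 ≈ 30.00 years.
Reaching 1000× takes log₂(1000) ≈ 9.97 doublings.
9.97 × 30.00 ≈ 299 years.

≈ 299 years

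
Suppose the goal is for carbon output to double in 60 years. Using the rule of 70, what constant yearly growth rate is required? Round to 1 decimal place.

70 / 60 ≈ 1.17, so about 1.2% per year.

about 1.2%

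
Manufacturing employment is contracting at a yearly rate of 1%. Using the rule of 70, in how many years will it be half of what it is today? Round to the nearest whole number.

approximately 70 years

Falling at 1%, it halves about every 70/1 = 70.00 years.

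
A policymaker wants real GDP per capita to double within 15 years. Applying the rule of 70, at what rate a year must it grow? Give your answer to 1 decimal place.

70 / 15 ≈ 4.67, so about 4.7% a year.

about 4.7% a year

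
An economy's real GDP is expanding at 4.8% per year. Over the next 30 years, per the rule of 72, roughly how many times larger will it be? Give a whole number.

about 4 times

72/4.8 ≈ 15.00 years per doubling.
30 years fits 2 doublings: 2^2 = 4.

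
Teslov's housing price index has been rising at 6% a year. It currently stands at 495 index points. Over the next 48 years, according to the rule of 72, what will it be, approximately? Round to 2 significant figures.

roughly 7900 index points

Doubling time ≈ 72/6 = 12.00 years.
48 years is 48/12.00 ≈ 4.00 doublings, a factor of 2^4.00 ≈ 16.00.
495 × 16.00 ≈ 7900 index points.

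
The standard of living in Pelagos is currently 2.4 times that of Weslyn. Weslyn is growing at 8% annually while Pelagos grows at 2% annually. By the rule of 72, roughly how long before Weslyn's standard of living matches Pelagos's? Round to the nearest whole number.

roughly 15 years

What matters is the difference: 6 pp.
Rule of 72 on the gap: the ratio halves every 72/6 ≈ 12.00 years.
A 2.4 times gap takes log₂(2.4) ≈ 1.26 halvings to close: 1.26 × 12.00 ≈ 15 years.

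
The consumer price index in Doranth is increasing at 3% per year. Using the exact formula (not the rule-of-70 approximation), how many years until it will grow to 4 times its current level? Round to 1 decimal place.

t = ln(4) / ln(1 + 0.03) = 1.3863 / 0.029559 ≈ 46.90.

46.9 years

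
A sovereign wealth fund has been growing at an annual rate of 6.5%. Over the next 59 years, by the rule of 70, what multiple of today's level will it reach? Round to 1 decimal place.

roughly 44.6 times

Doubling time ≈ 70/6.5 = 10.77 years.
59 years / 10.77 ≈ 5.48 doublings → factor 2^5.48 ≈ 44.6.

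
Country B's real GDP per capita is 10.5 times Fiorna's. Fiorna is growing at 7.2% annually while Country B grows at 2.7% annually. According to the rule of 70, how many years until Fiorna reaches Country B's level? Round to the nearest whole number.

approximately 53 years

The growth-rate gap is 7.2% − 2.7% = 4.5 percentage points.
So the ratio between them halves every 70/4.5 ≈ 15.56 years.
A 10.5 times gap takes log₂(10.5) ≈ 3.39 halvings to close: 3.39 × 15.56 ≈ 53 years.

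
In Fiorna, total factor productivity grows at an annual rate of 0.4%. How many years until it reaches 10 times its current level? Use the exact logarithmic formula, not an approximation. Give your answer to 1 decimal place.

t = ln(10) / ln(1 + 0.004) = 2.3026 / 0.003992 ≈ 576.80.

576.8 years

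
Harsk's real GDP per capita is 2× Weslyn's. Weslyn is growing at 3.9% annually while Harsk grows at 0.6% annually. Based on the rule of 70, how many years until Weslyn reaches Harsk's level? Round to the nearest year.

approximately 21 years

Weslyn gains on Harsk at 3.9% − 0.6% = 3.3 points a year.
At that relative rate the gap halves every 70/3.3 ≈ 21.21 years.
A 2× gap closes after 1 halving: 1 × 21.21 ≈ 21 years.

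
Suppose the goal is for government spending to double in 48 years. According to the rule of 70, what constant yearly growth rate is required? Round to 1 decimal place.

≈ 1.5%

70 / 48 ≈ 1.46, so about 1.5% per year.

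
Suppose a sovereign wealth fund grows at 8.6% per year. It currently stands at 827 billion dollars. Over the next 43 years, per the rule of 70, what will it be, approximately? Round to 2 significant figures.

It doubles every 70/8.6 ≈ 8.14 years, so 43 years is 5.28 doublings.
2^5.28 ≈ 38.85; 827 × 38.85 ≈ 32000 billion dollars.

approximately 32000 billion dollars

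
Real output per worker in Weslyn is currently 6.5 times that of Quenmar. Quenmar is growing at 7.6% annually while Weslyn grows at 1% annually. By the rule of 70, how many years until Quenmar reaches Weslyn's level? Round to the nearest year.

The growth-rate gap is 7.6% − 1% = 6.6 percentage points.
So the ratio between them halves every 70/6.6 ≈ 10.61 years.
A 6.5 times gap takes log₂(6.5) ≈ 2.70 halvings to close: 2.70 × 10.61 ≈ 29 years.

29 years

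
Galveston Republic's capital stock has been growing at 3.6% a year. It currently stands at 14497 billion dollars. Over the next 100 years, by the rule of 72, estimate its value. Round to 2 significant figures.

Doubling time ≈ 72/3.6 = 20.00 years.
100 years is 100/20.00 ≈ 5.00 doublings, a factor of 2^5.00 ≈ 32.00.
14497 × 32.00 ≈ 460000 billion dollars.

≈ 460000 billion dollars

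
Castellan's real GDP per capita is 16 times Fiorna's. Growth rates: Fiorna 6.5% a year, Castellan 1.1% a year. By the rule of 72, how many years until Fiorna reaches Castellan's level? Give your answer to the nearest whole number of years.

approximately 53 years

Fiorna gains on Castellan at 6.5% − 1.1% = 5.4 points a year.
At that relative rate the gap halves every 72/5.4 ≈ 13.33 years.
A 16 times gap closes after 4 halvings: 4 × 13.33 ≈ 53 years.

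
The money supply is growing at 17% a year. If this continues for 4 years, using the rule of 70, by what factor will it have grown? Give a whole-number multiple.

70/17 ≈ 4.12 years per doubling.
4 years fits 1 doubling: 2^1 = 2.

approximately 2 times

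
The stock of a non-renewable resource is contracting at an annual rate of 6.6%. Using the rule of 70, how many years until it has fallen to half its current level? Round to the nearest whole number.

11 years

Falling at 6.6%, it halves about every 70/6.6 = 10.61 years.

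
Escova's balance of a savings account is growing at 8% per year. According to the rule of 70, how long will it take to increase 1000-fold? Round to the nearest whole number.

around 87 years

One doubling takes 70/8 = 8.75 years.
1000× is log₂ 1000 ≈ 9.97 doublings, so ≈ 9.97 × 8.75 = 87 years.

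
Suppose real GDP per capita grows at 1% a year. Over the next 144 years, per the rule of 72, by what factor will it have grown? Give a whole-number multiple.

Doubling time ≈ 72/1 = 72.00 years.
144/72.00 ≈ 2 doublings, so about 2^2 = 4×.

around 4 times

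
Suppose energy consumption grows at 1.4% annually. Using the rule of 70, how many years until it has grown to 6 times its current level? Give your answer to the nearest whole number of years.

approximately 129 years

One doubling takes 70/1.4 = 50.00 years.
Reaching 6× takes log₂(6) ≈ 2.58 doublings.
2.58 × 50.00 ≈ 129 years.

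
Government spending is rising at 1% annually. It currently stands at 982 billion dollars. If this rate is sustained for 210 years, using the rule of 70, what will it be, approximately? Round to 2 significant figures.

7900 billion dollars

Doubling time ≈ 70/1 = 70.00 years.
210 years is 210/70.00 ≈ 3.00 doublings, a factor of 2^3.00 ≈ 8.00.
982 × 8.00 ≈ 7900 billion dollars.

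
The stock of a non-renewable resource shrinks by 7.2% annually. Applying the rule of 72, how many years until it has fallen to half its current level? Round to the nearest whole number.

Halving time ≈ 72 / 7.2 = 10.00 → 10 years.

10 years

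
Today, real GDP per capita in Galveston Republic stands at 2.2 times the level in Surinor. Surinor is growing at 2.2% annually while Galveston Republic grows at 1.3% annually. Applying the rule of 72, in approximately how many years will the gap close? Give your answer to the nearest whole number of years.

roughly 91 years

Surinor gains on Galveston Republic at 2.2% − 1.3% = 0.9 points a year.
At that relative rate the gap halves every 72/0.9 ≈ 80.00 years.
A 2.2 times gap takes log₂(2.2) ≈ 1.14 halvings to close: 1.14 × 80.00 ≈ 91 years.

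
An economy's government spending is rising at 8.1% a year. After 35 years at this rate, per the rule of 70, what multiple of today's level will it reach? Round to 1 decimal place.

Doubling time ≈ 70/8.1 = 8.64 years.
35 years / 8.64 ≈ 4.05 doublings → factor 2^4.05 ≈ 16.6.

about 16.6 times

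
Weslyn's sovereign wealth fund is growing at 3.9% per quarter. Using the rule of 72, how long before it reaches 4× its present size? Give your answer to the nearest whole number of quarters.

Doubling time ≈ 72/3.9 = 18.46 quarters.
Getting to 4× needs 2 doublings: 2 × 18.46 ≈ 37 quarters.

around 37 quarters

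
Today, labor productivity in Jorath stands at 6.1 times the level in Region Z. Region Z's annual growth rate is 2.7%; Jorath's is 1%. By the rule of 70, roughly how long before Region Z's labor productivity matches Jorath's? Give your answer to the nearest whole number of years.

Region Z gains on Jorath at 2.7% − 1% = 1.7 points a year.
At that relative rate the gap halves every 70/1.7 ≈ 41.18 years.
A 6.1 times gap takes log₂(6.1) ≈ 2.61 halvings to close: 2.61 × 41.18 ≈ 107 years.

approximately 107 years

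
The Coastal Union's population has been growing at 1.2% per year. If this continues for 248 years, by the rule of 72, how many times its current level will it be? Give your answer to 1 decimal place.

about 17.5 times

Doubling time ≈ 72/1.2 = 60.00 years.
248 years / 60.00 ≈ 4.13 doublings → factor 2^4.13 ≈ 17.5.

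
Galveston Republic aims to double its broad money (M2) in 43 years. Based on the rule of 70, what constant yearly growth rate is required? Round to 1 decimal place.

70 / 43 ≈ 1.63, so about 1.6% per year.

roughly 1.6%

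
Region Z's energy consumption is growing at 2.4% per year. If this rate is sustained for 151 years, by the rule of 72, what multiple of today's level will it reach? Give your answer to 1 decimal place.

Doubles every ≈ 30.00 years (72/2.4).
151 years is 5.03 doublings; 2^5.03 ≈ 32.7×.

roughly 32.7 times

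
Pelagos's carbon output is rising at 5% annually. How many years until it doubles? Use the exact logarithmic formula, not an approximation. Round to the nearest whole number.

14 years

t = ln(2) / ln(1 + 0.05) = 0.6931 / 0.048790 ≈ 14.21.
≈ 14 years.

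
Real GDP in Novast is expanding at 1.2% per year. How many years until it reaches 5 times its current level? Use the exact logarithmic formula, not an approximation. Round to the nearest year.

135 years

t = ln(5) / ln(1 + 0.012) = 1.6094 / 0.011929 ≈ 134.91.
≈ 135 years.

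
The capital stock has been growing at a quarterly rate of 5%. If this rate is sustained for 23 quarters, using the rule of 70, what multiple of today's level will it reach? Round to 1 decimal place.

Doubling time ≈ 70/5 = 14.00 quarters.
23 quarters / 14.00 ≈ 1.64 doublings → factor 2^1.64 ≈ 3.1.

3.1 times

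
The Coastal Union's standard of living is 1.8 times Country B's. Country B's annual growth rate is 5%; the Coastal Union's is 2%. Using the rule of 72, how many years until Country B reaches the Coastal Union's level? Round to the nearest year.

roughly 20 years

The growth-rate gap is 5% − 2% = 3 percentage points.
So the ratio between them halves every 72/3 ≈ 24.00 years.
A 1.8 times gap takes log₂(1.8) ≈ 0.85 halvings to close: 0.85 × 24.00 ≈ 20 years.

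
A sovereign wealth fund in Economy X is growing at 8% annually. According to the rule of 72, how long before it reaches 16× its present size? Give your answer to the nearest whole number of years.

Doubling time ≈ 72/8 = 9.00 years.
16× is 4 doublings, so 4 × 9.00 ≈ 36 years.

approximately 36 years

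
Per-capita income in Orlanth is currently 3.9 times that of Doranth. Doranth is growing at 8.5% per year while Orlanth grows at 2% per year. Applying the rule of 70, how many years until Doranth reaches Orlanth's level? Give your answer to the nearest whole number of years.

around 21 years

What matters is the difference: 6.5 pp.
Rule of 70 on the gap: the ratio halves every 70/6.5 ≈ 10.77 years.
A 3.9 times gap takes log₂(3.9) ≈ 1.96 halvings to close: 1.96 × 10.77 ≈ 21 years.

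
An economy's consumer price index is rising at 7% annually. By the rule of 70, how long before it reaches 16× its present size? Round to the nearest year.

Doubling time ≈ 70/7 = 10.00 years.
16× is 4 doublings, so 4 × 10.00 ≈ 40 years.

about 40 years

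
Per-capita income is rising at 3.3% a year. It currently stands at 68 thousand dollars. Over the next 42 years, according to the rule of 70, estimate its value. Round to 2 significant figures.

It doubles every 70/3.3 ≈ 21.21 years, so 42 years is 1.98 doublings.
2^1.98 ≈ 3.94; 68 × 3.94 ≈ 270 thousand dollars.

roughly 270 thousand dollars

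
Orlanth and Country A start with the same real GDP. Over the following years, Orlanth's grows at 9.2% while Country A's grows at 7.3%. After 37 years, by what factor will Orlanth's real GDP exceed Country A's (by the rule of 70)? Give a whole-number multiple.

about 2 times

Orlanth pulls ahead at 1.9 pp per year, so the ratio doubles every 70/1.9 ≈ 36.84 years.
In 37 years that's 1.00 doublings: 2^1.00 ≈ 2.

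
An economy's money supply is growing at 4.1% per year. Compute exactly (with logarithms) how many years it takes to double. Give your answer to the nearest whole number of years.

t = ln(2) / ln(1 + 0.041) = 0.6931 / 0.040182 ≈ 17.25.
≈ 17 years.

17 years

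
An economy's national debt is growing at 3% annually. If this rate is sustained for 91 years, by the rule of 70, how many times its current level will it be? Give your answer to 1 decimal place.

Doubles every ≈ 23.33 years (70/3).
91 years is 3.90 doublings; 2^3.90 ≈ 14.9×.

14.9 times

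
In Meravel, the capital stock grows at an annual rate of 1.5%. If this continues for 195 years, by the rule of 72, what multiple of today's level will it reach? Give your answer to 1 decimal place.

Doubling time ≈ 72/1.5 = 48.00 years.
195 years / 48.00 ≈ 4.06 doublings → factor 2^4.06 ≈ 16.7.

approximately 16.7 times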